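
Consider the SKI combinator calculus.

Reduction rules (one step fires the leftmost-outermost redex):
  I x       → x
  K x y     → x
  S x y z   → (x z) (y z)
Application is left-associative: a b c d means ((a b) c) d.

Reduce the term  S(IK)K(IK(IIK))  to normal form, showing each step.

Answer: normal form = KK  (in 6 steps)

Working:
  start: S(IK)K(IK(IIK))
  [1] IK(IK(IIK))(K(IK(IIK)))
  [2] K(IK(IIK))(K(IK(IIK)))
  [3] IK(IIK)
  [4] K(IIK)
  [5] K(IK)
  [6] KK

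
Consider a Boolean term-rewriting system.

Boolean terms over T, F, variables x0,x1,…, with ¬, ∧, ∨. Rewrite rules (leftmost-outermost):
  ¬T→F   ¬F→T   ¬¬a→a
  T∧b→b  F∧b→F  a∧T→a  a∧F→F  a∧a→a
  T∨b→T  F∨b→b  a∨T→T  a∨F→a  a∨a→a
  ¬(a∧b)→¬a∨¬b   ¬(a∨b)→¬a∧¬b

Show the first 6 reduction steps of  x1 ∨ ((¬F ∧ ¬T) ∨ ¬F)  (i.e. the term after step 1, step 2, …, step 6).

  start: x1 ∨ ((¬F ∧ ¬T) ∨ ¬F)
  step 1: x1 ∨ ((T ∧ ¬T) ∨ ¬F)
  step 2: x1 ∨ (¬T ∨ ¬F)
  step 3: x1 ∨ (F ∨ ¬F)
  step 4: x1 ∨ ¬F
  step 5: x1 ∨ T
  step 6: T

Answer: after 6 steps: T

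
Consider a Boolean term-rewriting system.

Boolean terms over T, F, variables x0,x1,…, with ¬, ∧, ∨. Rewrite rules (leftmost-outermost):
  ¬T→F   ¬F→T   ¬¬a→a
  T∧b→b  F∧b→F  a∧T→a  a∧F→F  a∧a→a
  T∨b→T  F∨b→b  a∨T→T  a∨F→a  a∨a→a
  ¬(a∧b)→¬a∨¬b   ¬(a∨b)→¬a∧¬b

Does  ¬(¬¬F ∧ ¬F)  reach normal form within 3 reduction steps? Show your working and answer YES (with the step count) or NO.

  start: ¬(¬¬F ∧ ¬F)
  →1  ¬¬¬F ∨ ¬¬F
  →2  ¬F ∨ ¬¬F
  →3  T ∨ ¬¬F

Answer: NO — after 3 steps the term is T ∨ ¬¬F, not yet normal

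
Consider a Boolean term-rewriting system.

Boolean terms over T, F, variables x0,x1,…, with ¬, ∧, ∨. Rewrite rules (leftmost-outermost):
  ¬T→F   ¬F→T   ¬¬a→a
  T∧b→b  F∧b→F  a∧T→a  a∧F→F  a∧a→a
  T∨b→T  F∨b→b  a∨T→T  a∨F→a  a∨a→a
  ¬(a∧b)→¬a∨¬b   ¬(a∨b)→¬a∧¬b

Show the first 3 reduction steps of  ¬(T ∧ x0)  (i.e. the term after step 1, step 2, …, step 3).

  start: ¬(T ∧ x0)
  step 1: ¬T ∨ ¬x0
  step 2: F ∨ ¬x0
  step 3: ¬x0

Answer: after 3 steps: ¬x0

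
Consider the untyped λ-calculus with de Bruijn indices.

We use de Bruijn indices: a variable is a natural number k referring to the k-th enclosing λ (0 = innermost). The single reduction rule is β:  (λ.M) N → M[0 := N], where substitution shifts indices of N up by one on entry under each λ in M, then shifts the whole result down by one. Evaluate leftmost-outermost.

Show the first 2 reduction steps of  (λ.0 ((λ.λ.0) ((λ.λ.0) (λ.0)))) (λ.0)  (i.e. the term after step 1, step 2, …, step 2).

Answer: after 2 steps: (λ.λ.0) ((λ.λ.0) (λ.0))

Working:
  start: (λ.0 ((λ.λ.0) ((λ.λ.0) (λ.0)))) (λ.0)
  →1  (λ.0) ((λ.λ.0) ((λ.λ.0) (λ.0)))
  →2  (λ.λ.0) ((λ.λ.0) (λ.0))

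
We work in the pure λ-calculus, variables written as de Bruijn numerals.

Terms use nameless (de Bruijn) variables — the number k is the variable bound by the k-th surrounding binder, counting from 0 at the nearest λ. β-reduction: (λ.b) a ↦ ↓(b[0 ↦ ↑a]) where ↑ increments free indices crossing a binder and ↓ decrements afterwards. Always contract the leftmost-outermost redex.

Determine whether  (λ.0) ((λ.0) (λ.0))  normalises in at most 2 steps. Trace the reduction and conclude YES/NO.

  start: (λ.0) ((λ.0) (λ.0))
  →1  (λ.0) (λ.0)
  →2  λ.0

Answer: YES — reaches normal form λ.0 in 2 ≤ 2 steps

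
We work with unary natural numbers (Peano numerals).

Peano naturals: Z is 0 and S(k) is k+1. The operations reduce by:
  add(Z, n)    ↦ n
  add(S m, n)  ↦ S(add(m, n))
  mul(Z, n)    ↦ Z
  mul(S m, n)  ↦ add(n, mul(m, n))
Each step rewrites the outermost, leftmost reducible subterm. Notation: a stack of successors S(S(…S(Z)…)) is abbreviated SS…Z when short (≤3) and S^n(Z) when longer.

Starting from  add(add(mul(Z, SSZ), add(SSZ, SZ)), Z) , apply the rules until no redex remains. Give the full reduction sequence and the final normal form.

  start: add(add(mul(Z, SSZ), add(SSZ, SZ)), Z)
  [1] add(add(Z, add(SSZ, SZ)), Z)
  [2] add(add(SSZ, SZ), Z)
  [3] add(S(add(SZ, SZ)), Z)
  [4] S(add(add(SZ, SZ), Z))
  [5] S(add(S(add(Z, SZ)), Z))
  [6] S(S(add(add(Z, SZ), Z)))
  [7] S(S(add(SZ, Z)))
  [8] S(S(S(add(Z, Z))))
  [9] SSSZ

Answer: normal form = SSSZ  (in 9 steps)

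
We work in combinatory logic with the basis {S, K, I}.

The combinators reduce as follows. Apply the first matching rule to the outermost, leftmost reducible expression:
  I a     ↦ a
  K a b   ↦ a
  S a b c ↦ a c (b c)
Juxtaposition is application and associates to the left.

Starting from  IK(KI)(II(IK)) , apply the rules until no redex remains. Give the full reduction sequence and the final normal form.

Answer: normal form = KI  (in 2 steps)

Working:
  start: IK(KI)(II(IK))
  [1] K(KI)(II(IK))
  [2] KI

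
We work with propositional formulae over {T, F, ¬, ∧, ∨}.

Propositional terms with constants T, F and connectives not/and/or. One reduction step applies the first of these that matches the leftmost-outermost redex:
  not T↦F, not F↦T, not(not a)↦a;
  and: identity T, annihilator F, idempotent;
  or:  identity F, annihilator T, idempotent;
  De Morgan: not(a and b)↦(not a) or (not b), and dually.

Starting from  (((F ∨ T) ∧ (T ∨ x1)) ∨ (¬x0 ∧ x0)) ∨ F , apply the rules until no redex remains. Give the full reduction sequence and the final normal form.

  start: (((F ∨ T) ∧ (T ∨ x1)) ∨ (¬x0 ∧ x0)) ∨ F
  [1] ((F ∨ T) ∧ (T ∨ x1)) ∨ (¬x0 ∧ x0)
  [2] (T ∧ (T ∨ x1)) ∨ (¬x0 ∧ x0)
  [3] (T ∨ x1) ∨ (¬x0 ∧ x0)
  [4] T ∨ (¬x0 ∧ x0)
  [5] T

Answer: normal form = T  (in 5 steps)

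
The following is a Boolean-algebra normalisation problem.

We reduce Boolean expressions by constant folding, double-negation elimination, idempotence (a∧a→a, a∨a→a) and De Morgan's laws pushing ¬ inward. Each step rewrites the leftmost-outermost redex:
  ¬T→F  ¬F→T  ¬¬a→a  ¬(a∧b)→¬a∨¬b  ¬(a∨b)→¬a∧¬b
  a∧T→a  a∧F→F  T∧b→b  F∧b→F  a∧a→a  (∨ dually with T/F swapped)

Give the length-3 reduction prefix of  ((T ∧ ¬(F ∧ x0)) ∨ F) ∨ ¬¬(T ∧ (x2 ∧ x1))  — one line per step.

  start: ((T ∧ ¬(F ∧ x0)) ∨ F) ∨ ¬¬(T ∧ (x2 ∧ x1))
  step 1: (T ∧ ¬(F ∧ x0)) ∨ ¬¬(T ∧ (x2 ∧ x1))
  step 2: ¬(F ∧ x0) ∨ ¬¬(T ∧ (x2 ∧ x1))
  step 3: (¬F ∨ ¬x0) ∨ ¬¬(T ∧ (x2 ∧ x1))

Answer: after 3 steps: (¬F ∨ ¬x0) ∨ ¬¬(T ∧ (x2 ∧ x1))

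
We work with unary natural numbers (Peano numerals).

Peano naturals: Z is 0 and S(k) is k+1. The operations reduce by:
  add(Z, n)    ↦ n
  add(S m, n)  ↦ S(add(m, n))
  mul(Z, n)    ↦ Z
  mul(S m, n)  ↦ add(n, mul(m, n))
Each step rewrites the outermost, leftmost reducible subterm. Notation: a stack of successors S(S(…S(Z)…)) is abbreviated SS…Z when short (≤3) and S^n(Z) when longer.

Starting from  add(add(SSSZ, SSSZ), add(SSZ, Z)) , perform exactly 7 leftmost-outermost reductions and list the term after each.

Answer: after 7 steps: S(S(S(add(SSSZ, add(SSZ, Z)))))

Reduction:
  start: add(add(SSSZ, SSSZ), add(SSZ, Z))
  →1  add(S(add(SSZ, SSSZ)), add(SSZ, Z))
  →2  S(add(add(SSZ, SSSZ), add(SSZ, Z)))
  →3  S(add(S(add(SZ, SSSZ)), add(SSZ, Z)))
  →4  S(S(add(add(SZ, SSSZ), add(SSZ, Z))))
  →5  S(S(add(S(add(Z, SSSZ)), add(SSZ, Z))))
  →6  S(S(S(add(add(Z, SSSZ), add(SSZ, Z)))))
  →7  S(S(S(add(SSSZ, add(SSZ, Z)))))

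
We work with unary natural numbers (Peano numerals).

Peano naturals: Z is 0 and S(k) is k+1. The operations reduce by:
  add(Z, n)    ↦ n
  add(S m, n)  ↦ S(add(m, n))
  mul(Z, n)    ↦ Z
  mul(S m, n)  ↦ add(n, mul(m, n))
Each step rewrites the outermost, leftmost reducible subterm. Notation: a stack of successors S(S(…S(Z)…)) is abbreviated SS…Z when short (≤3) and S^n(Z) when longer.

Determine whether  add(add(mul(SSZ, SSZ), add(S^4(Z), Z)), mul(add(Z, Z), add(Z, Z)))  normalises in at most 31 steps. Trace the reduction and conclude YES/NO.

  start: add(add(mul(SSZ, SSZ), add(S^4(Z), Z)), mul(add(Z, Z), add(Z, Z)))
  [1] add(add(add(SSZ, mul(SZ, SSZ)), add(S^4(Z), Z)), mul(add(Z, Z), add(Z, Z)))
  [2] add(add(S(add(SZ, mul(SZ, SSZ))), add(S^4(Z), Z)), mul(add(Z, Z), add(Z, Z)))
  [3] add(S(add(add(SZ, mul(SZ, SSZ)), add(S^4(Z), Z))), mul(add(Z, Z), add(Z, Z)))
  [4] S(add(add(add(SZ, mul(SZ, SSZ)), add(S^4(Z), Z)), mul(add(Z, Z), add(Z, Z))))
  [5] S(add(add(S(add(Z, mul(SZ, SSZ))), add(S^4(Z), Z)), mul(add(Z, Z), add(Z, Z))))
  [6] S(add(S(add(add(Z, mul(SZ, SSZ)), add(S^4(Z), Z))), mul(add(Z, Z), add(Z, Z))))
  [7] S(S(add(add(add(Z, mul(SZ, SSZ)), add(S^4(Z), Z)), mul(add(Z, Z), add(Z, Z)))))
  [8] S(S(add(add(mul(SZ, SSZ), add(S^4(Z), Z)), mul(add(Z, Z), add(Z, Z)))))
  [9] S(S(add(add(add(SSZ, mul(Z, SSZ)), add(S^4(Z), Z)), mul(add(Z, Z), add(Z, Z)))))
  [10] S(S(add(add(S(add(SZ, mul(Z, SSZ))), add(S^4(Z), Z)), mul(add(Z, Z), add(Z, Z)))))
  [11] S(S(add(S(add(add(SZ, mul(Z, SSZ)), add(S^4(Z), Z))), mul(add(Z, Z), add(Z, Z)))))
  [12] S(S(S(add(add(add(SZ, mul(Z, SSZ)), add(S^4(Z), Z)), mul(add(Z, Z), add(Z, Z))))))
  [13] S(S(S(add(add(S(add(Z, mul(Z, SSZ))), add(S^4(Z), Z)), mul(add(Z, Z), add(Z, Z))))))
  [14] S(S(S(add(S(add(add(Z, mul(Z, SSZ)), add(S^4(Z), Z))), mul(add(Z, Z), add(Z, Z))))))
  [15] S(S(S(S(add(add(add(Z, mul(Z, SSZ)), add(S^4(Z), Z)), mul(add(Z, Z), add(Z, Z)))))))
  [16] S(S(S(S(add(add(mul(Z, SSZ), add(S^4(Z), Z)), mul(add(Z, Z), add(Z, Z)))))))
  [17] S(S(S(S(add(add(Z, add(S^4(Z), Z)), mul(add(Z, Z), add(Z, Z)))))))
  [18] S(S(S(S(add(add(S^4(Z), Z), mul(add(Z, Z), add(Z, Z)))))))
  [19] S(S(S(S(add(S(add(SSSZ, Z)), mul(add(Z, Z), add(Z, Z)))))))
  [20] S(S(S(S(S(add(add(SSSZ, Z), mul(add(Z, Z), add(Z, Z))))))))
  [21] S(S(S(S(S(add(S(add(SSZ, Z)), mul(add(Z, Z), add(Z, Z))))))))
  [22] S(S(S(S(S(S(add(add(SSZ, Z), mul(add(Z, Z), add(Z, Z)))))))))
  [23] S(S(S(S(S(S(add(S(add(SZ, Z)), mul(add(Z, Z), add(Z, Z)))))))))
  [24] S(S(S(S(S(S(S(add(add(SZ, Z), mul(add(Z, Z), add(Z, Z))))))))))
  [25] S(S(S(S(S(S(S(add(S(add(Z, Z)), mul(add(Z, Z), add(Z, Z))))))))))
  [26] S(S(S(S(S(S(S(S(add(add(Z, Z), mul(add(Z, Z), add(Z, Z)))))))))))
  [27] S(S(S(S(S(S(S(S(add(Z, mul(add(Z, Z), add(Z, Z)))))))))))
  [28] S(S(S(S(S(S(S(S(mul(add(Z, Z), add(Z, Z))))))))))
  [29] S(S(S(S(S(S(S(S(mul(Z, add(Z, Z))))))))))
  [30] S^8(Z)

Answer: YES — reaches normal form S^8(Z) in 30 ≤ 31 steps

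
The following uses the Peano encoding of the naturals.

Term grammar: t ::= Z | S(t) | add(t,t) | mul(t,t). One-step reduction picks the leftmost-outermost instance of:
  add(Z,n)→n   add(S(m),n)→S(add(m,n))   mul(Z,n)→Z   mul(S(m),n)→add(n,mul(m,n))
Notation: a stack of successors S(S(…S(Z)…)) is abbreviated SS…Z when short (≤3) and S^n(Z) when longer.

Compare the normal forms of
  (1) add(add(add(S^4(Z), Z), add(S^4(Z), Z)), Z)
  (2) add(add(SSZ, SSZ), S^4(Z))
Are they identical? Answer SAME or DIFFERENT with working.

Answer: SAME — A ⇓ S^8(Z), B ⇓ S^8(Z)

Derivation:
Term A:
  start: add(add(add(S^4(Z), Z), add(S^4(Z), Z)), Z)
  →1  add(add(S(add(SSSZ, Z)), add(S^4(Z), Z)), Z)
  →2  add(S(add(add(SSSZ, Z), add(S^4(Z), Z))), Z)
  →3  S(add(add(add(SSSZ, Z), add(S^4(Z), Z)), Z))
  →4  S(add(add(S(add(SSZ, Z)), add(S^4(Z), Z)), Z))
  →5  S(add(S(add(add(SSZ, Z), add(S^4(Z), Z))), Z))
  →6  S(S(add(add(add(SSZ, Z), add(S^4(Z), Z)), Z)))
  →7  S(S(add(add(S(add(SZ, Z)), add(S^4(Z), Z)), Z)))
  →8  S(S(add(S(add(add(SZ, Z), add(S^4(Z), Z))), Z)))
  →9  S(S(S(add(add(add(SZ, Z), add(S^4(Z), Z)), Z))))
  →10  S(S(S(add(add(S(add(Z, Z)), add(S^4(Z), Z)), Z))))
  →11  S(S(S(add(S(add(add(Z, Z), add(S^4(Z), Z))), Z))))
  →12  S(S(S(S(add(add(add(Z, Z), add(S^4(Z), Z)), Z)))))
  →13  S(S(S(S(add(add(Z, add(S^4(Z), Z)), Z)))))
  →14  S(S(S(S(add(add(S^4(Z), Z), Z)))))
  →15  S(S(S(S(add(S(add(SSSZ, Z)), Z)))))
  →16  S(S(S(S(S(add(add(SSSZ, Z), Z))))))
  →17  S(S(S(S(S(add(S(add(SSZ, Z)), Z))))))
  →18  S(S(S(S(S(S(add(add(SSZ, Z), Z)))))))
  →19  S(S(S(S(S(S(add(S(add(SZ, Z)), Z)))))))
  →20  S(S(S(S(S(S(S(add(add(SZ, Z), Z))))))))
  →21  S(S(S(S(S(S(S(add(S(add(Z, Z)), Z))))))))
  →22  S(S(S(S(S(S(S(S(add(add(Z, Z), Z)))))))))
  →23  S(S(S(S(S(S(S(S(add(Z, Z)))))))))
  →24  S^8(Z)

Term B:
  start: add(add(SSZ, SSZ), S^4(Z))
  →1  add(S(add(SZ, SSZ)), S^4(Z))
  →2  S(add(add(SZ, SSZ), S^4(Z)))
  →3  S(add(S(add(Z, SSZ)), S^4(Z)))
  →4  S(S(add(add(Z, SSZ), S^4(Z))))
  →5  S(S(add(SSZ, S^4(Z))))
  →6  S(S(S(add(SZ, S^4(Z)))))
  →7  S(S(S(S(add(Z, S^4(Z))))))
  →8  S^8(Z)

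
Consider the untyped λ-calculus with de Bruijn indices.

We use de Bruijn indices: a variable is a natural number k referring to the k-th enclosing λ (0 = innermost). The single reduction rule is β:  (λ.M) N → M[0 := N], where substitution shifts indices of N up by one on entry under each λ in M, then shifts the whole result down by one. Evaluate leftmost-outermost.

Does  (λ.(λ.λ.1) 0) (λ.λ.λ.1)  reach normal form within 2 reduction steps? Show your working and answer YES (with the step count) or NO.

  start: (λ.(λ.λ.1) 0) (λ.λ.λ.1)
  step 1: (λ.λ.1) (λ.λ.λ.1)
  step 2: λ.λ.λ.λ.1

Answer: YES — reaches normal form λ.λ.λ.λ.1 in 2 ≤ 2 steps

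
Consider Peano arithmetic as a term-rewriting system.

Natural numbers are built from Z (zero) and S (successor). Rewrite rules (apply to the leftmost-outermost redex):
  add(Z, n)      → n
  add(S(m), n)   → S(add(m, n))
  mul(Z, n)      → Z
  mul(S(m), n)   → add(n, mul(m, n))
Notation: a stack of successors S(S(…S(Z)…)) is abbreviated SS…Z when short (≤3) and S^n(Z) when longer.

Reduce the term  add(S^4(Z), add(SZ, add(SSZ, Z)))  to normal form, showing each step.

Answer: normal form = S^7(Z)  (in 10 steps)

Derivation:
  start: add(S^4(Z), add(SZ, add(SSZ, Z)))
  step 1: S(add(SSSZ, add(SZ, add(SSZ, Z))))
  step 2: S(S(add(SSZ, add(SZ, add(SSZ, Z)))))
  step 3: S(S(S(add(SZ, add(SZ, add(SSZ, Z))))))
  step 4: S(S(S(S(add(Z, add(SZ, add(SSZ, Z)))))))
  step 5: S(S(S(S(add(SZ, add(SSZ, Z))))))
  step 6: S(S(S(S(S(add(Z, add(SSZ, Z)))))))
  step 7: S(S(S(S(S(add(SSZ, Z))))))
  step 8: S(S(S(S(S(S(add(SZ, Z)))))))
  step 9: S(S(S(S(S(S(S(add(Z, Z))))))))
  step 10: S^7(Z)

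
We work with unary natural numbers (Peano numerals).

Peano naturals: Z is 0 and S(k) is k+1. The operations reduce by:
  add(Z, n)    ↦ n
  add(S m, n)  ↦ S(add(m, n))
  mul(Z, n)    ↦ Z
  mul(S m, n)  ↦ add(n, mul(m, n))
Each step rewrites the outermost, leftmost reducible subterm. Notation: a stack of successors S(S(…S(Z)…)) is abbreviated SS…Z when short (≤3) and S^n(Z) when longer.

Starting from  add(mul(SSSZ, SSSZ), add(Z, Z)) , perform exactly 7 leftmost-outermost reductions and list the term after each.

Answer: after 7 steps: S(S(S(add(add(Z, mul(SSZ, SSSZ)), add(Z, Z)))))

Derivation:
  start: add(mul(SSSZ, SSSZ), add(Z, Z))
  →1  add(add(SSSZ, mul(SSZ, SSSZ)), add(Z, Z))
  →2  add(S(add(SSZ, mul(SSZ, SSSZ))), add(Z, Z))
  →3  S(add(add(SSZ, mul(SSZ, SSSZ)), add(Z, Z)))
  →4  S(add(S(add(SZ, mul(SSZ, SSSZ))), add(Z, Z)))
  →5  S(S(add(add(SZ, mul(SSZ, SSSZ)), add(Z, Z))))
  →6  S(S(add(S(add(Z, mul(SSZ, SSSZ))), add(Z, Z))))
  →7  S(S(S(add(add(Z, mul(SSZ, SSSZ)), add(Z, Z)))))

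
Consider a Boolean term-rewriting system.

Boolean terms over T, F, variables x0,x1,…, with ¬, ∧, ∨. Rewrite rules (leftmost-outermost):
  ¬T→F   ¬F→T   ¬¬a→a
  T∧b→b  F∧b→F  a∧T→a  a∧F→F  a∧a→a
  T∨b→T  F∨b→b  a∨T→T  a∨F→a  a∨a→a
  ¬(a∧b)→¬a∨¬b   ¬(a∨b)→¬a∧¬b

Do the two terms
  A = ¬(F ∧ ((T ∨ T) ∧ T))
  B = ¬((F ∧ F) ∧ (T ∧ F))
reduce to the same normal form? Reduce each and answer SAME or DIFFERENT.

Term A:
  start: ¬(F ∧ ((T ∨ T) ∧ T))
  step 1: ¬F ∨ ¬((T ∨ T) ∧ T)
  step 2: T ∨ ¬((T ∨ T) ∧ T)
  step 3: T

Term B:
  start: ¬((F ∧ F) ∧ (T ∧ F))
  step 1: ¬(F ∧ F) ∨ ¬(T ∧ F)
  step 2: (¬F ∨ ¬F) ∨ ¬(T ∧ F)
  step 3: ¬F ∨ ¬(T ∧ F)
  step 4: T ∨ ¬(T ∧ F)
  step 5: T

Answer: SAME — A ⇓ T, B ⇓ T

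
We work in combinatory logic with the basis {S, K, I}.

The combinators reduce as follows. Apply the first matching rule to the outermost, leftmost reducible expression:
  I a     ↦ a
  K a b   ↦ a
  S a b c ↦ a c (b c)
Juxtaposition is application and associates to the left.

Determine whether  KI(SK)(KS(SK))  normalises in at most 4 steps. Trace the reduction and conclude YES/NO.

  start: KI(SK)(KS(SK))
  →1  I(KS(SK))
  →2  KS(SK)
  →3  S

Answer: YES — reaches normal form S in 3 ≤ 4 steps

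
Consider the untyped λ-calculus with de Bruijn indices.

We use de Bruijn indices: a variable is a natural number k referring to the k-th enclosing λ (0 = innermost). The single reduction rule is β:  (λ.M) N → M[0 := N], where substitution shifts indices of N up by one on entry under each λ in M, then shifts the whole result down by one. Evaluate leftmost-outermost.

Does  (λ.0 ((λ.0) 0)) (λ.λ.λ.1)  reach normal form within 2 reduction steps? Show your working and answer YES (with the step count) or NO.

  start: (λ.0 ((λ.0) 0)) (λ.λ.λ.1)
  [1] (λ.λ.λ.1) ((λ.0) (λ.λ.λ.1))
  [2] λ.λ.1

Answer: YES — reaches normal form λ.λ.1 in 2 ≤ 2 steps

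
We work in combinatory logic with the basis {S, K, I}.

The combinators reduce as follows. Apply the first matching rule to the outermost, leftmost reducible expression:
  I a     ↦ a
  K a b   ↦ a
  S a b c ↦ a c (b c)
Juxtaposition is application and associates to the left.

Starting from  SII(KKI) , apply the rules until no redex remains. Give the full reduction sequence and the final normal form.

  start: SII(KKI)
  [1] I(KKI)(I(KKI))
  [2] KKI(I(KKI))
  [3] K(I(KKI))
  [4] K(KKI)
  [5] KK

Answer: normal form = KK  (in 5 steps)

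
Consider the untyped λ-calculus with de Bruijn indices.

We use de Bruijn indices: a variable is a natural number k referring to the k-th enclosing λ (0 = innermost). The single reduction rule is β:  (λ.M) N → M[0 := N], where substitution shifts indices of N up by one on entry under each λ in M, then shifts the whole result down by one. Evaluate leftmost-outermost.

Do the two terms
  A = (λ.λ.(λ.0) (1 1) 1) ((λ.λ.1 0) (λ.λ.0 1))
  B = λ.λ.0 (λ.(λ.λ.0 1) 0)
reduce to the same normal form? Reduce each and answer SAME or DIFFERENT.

Answer: SAME — A ⇓ λ.λ.0 (λ.λ.0 1), B ⇓ λ.λ.0 (λ.λ.0 1)

Working:
Term A:
  start: (λ.λ.(λ.0) (1 1) 1) ((λ.λ.1 0) (λ.λ.0 1))
  →1  λ.(λ.0) ((λ.λ.1 0) (λ.λ.0 1) ((λ.λ.1 0) (λ.λ.0 1))) ((λ.λ.1 0) (λ.λ.0 1))
  →2  λ.(λ.λ.1 0) (λ.λ.0 1) ((λ.λ.1 0) (λ.λ.0 1)) ((λ.λ.1 0) (λ.λ.0 1))
  →3  λ.(λ.(λ.λ.0 1) 0) ((λ.λ.1 0) (λ.λ.0 1)) ((λ.λ.1 0) (λ.λ.0 1))
  →4  λ.(λ.λ.0 1) ((λ.λ.1 0) (λ.λ.0 1)) ((λ.λ.1 0) (λ.λ.0 1))
  →5  λ.(λ.0 ((λ.λ.1 0) (λ.λ.0 1))) ((λ.λ.1 0) (λ.λ.0 1))
  →6  λ.(λ.λ.1 0) (λ.λ.0 1) ((λ.λ.1 0) (λ.λ.0 1))
  →7  λ.(λ.(λ.λ.0 1) 0) ((λ.λ.1 0) (λ.λ.0 1))
  →8  λ.(λ.λ.0 1) ((λ.λ.1 0) (λ.λ.0 1))
  →9  λ.λ.0 ((λ.λ.1 0) (λ.λ.0 1))
  →10  λ.λ.0 (λ.(λ.λ.0 1) 0)
  →11  λ.λ.0 (λ.λ.0 1)

Term B:
  start: λ.λ.0 (λ.(λ.λ.0 1) 0)
  →1  λ.λ.0 (λ.λ.0 1)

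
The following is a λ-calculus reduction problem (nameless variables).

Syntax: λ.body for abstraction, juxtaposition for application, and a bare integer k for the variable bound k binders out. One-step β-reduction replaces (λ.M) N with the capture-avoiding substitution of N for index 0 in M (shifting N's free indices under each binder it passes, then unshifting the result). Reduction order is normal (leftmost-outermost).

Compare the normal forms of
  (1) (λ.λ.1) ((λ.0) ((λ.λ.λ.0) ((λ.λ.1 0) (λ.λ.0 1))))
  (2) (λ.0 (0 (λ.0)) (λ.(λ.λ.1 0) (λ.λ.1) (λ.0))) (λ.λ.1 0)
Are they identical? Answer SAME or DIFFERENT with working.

Answer: SAME — A ⇓ λ.λ.λ.0, B ⇓ λ.λ.λ.0

Reduction:
Term A:
  start: (λ.λ.1) ((λ.0) ((λ.λ.λ.0) ((λ.λ.1 0) (λ.λ.0 1))))
  step 1: λ.(λ.0) ((λ.λ.λ.0) ((λ.λ.1 0) (λ.λ.0 1)))
  step 2: λ.(λ.λ.λ.0) ((λ.λ.1 0) (λ.λ.0 1))
  step 3: λ.λ.λ.0

Term B:
  start: (λ.0 (0 (λ.0)) (λ.(λ.λ.1 0) (λ.λ.1) (λ.0))) (λ.λ.1 0)
  step 1: (λ.λ.1 0) ((λ.λ.1 0) (λ.0)) (λ.(λ.λ.1 0) (λ.λ.1) (λ.0))
  step 2: (λ.(λ.λ.1 0) (λ.0) 0) (λ.(λ.λ.1 0) (λ.λ.1) (λ.0))
  step 3: (λ.λ.1 0) (λ.0) (λ.(λ.λ.1 0) (λ.λ.1) (λ.0))
  step 4: (λ.(λ.0) 0) (λ.(λ.λ.1 0) (λ.λ.1) (λ.0))
  step 5: (λ.0) (λ.(λ.λ.1 0) (λ.λ.1) (λ.0))
  step 6: λ.(λ.λ.1 0) (λ.λ.1) (λ.0)
  step 7: λ.(λ.(λ.λ.1) 0) (λ.0)
  step 8: λ.(λ.λ.1) (λ.0)
  step 9: λ.λ.λ.0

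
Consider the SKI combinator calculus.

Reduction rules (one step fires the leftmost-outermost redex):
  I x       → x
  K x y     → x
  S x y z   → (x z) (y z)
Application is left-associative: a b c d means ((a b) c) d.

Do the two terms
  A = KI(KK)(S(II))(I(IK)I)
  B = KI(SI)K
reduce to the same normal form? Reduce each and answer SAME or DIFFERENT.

Answer: DIFFERENT — A ⇓ SI(KI), B ⇓ K

Reduction:
Term A:
  start: KI(KK)(S(II))(I(IK)I)
  →1  I(S(II))(I(IK)I)
  →2  S(II)(I(IK)I)
  →3  SI(I(IK)I)
  →4  SI(IKI)
  →5  SI(KI)

Term B:
  start: KI(SI)K
  →1  IK
  →2  K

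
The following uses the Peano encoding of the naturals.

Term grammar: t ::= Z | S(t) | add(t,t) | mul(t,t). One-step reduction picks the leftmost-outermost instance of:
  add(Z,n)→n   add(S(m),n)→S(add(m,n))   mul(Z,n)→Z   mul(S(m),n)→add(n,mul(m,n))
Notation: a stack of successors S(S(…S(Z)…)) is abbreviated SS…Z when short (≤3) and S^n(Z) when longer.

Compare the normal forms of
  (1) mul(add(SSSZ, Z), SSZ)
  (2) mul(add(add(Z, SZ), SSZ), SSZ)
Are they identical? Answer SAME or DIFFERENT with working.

Answer: SAME — A ⇓ S^6(Z), B ⇓ S^6(Z)

Derivation:
Term A:
  start: mul(add(SSSZ, Z), SSZ)
  [1] mul(S(add(SSZ, Z)), SSZ)
  [2] add(SSZ, mul(add(SSZ, Z), SSZ))
  [3] S(add(SZ, mul(add(SSZ, Z), SSZ)))
  [4] S(S(add(Z, mul(add(SSZ, Z), SSZ))))
  [5] S(S(mul(add(SSZ, Z), SSZ)))
  [6] S(S(mul(S(add(SZ, Z)), SSZ)))
  [7] S(S(add(SSZ, mul(add(SZ, Z), SSZ))))
  [8] S(S(S(add(SZ, mul(add(SZ, Z), SSZ)))))
  [9] S(S(S(S(add(Z, mul(add(SZ, Z), SSZ))))))
  [10] S(S(S(S(mul(add(SZ, Z), SSZ)))))
  [11] S(S(S(S(mul(S(add(Z, Z)), SSZ)))))
  [12] S(S(S(S(add(SSZ, mul(add(Z, Z), SSZ))))))
  [13] S(S(S(S(S(add(SZ, mul(add(Z, Z), SSZ)))))))
  [14] S(S(S(S(S(S(add(Z, mul(add(Z, Z), SSZ))))))))
  [15] S(S(S(S(S(S(mul(add(Z, Z), SSZ)))))))
  [16] S(S(S(S(S(S(mul(Z, SSZ)))))))
  [17] S^6(Z)

Term B:
  start: mul(add(add(Z, SZ), SSZ), SSZ)
  [1] mul(add(SZ, SSZ), SSZ)
  [2] mul(S(add(Z, SSZ)), SSZ)
  [3] add(SSZ, mul(add(Z, SSZ), SSZ))
  [4] S(add(SZ, mul(add(Z, SSZ), SSZ)))
  [5] S(S(add(Z, mul(add(Z, SSZ), SSZ))))
  [6] S(S(mul(add(Z, SSZ), SSZ)))
  [7] S(S(mul(SSZ, SSZ)))
  [8] S(S(add(SSZ, mul(SZ, SSZ))))
  [9] S(S(S(add(SZ, mul(SZ, SSZ)))))
  [10] S(S(S(S(add(Z, mul(SZ, SSZ))))))
  [11] S(S(S(S(mul(SZ, SSZ)))))
  [12] S(S(S(S(add(SSZ, mul(Z, SSZ))))))
  [13] S(S(S(S(S(add(SZ, mul(Z, SSZ)))))))
  [14] S(S(S(S(S(S(add(Z, mul(Z, SSZ))))))))
  [15] S(S(S(S(S(S(mul(Z, SSZ)))))))
  [16] S^6(Z)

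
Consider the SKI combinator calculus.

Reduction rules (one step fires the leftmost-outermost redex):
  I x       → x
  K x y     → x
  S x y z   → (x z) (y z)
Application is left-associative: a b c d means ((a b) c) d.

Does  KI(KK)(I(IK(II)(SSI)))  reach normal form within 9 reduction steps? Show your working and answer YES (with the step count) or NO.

Answer: YES — reaches normal form I in 6 ≤ 9 steps

Reduction:
  start: KI(KK)(I(IK(II)(SSI)))
  [1] I(I(IK(II)(SSI)))
  [2] I(IK(II)(SSI))
  [3] IK(II)(SSI)
  [4] K(II)(SSI)
  [5] II
  [6] I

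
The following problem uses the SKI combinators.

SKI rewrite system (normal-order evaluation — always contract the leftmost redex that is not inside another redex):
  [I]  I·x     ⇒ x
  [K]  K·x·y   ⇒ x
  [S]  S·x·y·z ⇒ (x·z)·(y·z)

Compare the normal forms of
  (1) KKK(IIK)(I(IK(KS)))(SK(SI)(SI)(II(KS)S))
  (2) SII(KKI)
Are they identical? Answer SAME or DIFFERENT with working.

Term A:
  start: KKK(IIK)(I(IK(KS)))(SK(SI)(SI)(II(KS)S))
  [1] K(IIK)(I(IK(KS)))(SK(SI)(SI)(II(KS)S))
  [2] IIK(SK(SI)(SI)(II(KS)S))
  [3] IK(SK(SI)(SI)(II(KS)S))
  [4] K(SK(SI)(SI)(II(KS)S))
  [5] K(K(SI)(SI(SI))(II(KS)S))
  [6] K(SI(II(KS)S))
  [7] K(SI(I(KS)S))
  [8] K(SI(KSS))
  [9] K(SIS)

Term B:
  start: SII(KKI)
  [1] I(KKI)(I(KKI))
  [2] KKI(I(KKI))
  [3] K(I(KKI))
  [4] K(KKI)
  [5] KK

Answer: DIFFERENT — A ⇓ K(SIS), B ⇓ KK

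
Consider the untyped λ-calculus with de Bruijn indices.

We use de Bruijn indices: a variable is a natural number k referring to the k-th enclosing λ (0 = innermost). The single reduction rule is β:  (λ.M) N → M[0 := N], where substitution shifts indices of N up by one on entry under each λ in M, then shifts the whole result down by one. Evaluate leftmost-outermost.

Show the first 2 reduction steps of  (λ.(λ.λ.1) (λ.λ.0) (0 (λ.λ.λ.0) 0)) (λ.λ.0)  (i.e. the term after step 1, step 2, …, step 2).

Answer: after 2 steps: (λ.λ.λ.0) ((λ.λ.0) (λ.λ.λ.0) (λ.λ.0))

Reduction:
  start: (λ.(λ.λ.1) (λ.λ.0) (0 (λ.λ.λ.0) 0)) (λ.λ.0)
  step 1: (λ.λ.1) (λ.λ.0) ((λ.λ.0) (λ.λ.λ.0) (λ.λ.0))
  step 2: (λ.λ.λ.0) ((λ.λ.0) (λ.λ.λ.0) (λ.λ.0))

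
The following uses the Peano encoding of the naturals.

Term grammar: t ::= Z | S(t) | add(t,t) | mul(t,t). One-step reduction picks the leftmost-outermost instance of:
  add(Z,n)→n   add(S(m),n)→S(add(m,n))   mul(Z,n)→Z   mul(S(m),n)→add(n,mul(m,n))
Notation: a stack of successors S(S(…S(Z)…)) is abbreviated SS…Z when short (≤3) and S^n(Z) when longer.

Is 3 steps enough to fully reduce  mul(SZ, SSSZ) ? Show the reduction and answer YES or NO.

Answer: NO — after 3 steps the term is S(S(add(SZ, mul(Z, SSSZ)))), not yet normal

Reduction:
  start: mul(SZ, SSSZ)
  [1] add(SSSZ, mul(Z, SSSZ))
  [2] S(add(SSZ, mul(Z, SSSZ)))
  [3] S(S(add(SZ, mul(Z, SSSZ))))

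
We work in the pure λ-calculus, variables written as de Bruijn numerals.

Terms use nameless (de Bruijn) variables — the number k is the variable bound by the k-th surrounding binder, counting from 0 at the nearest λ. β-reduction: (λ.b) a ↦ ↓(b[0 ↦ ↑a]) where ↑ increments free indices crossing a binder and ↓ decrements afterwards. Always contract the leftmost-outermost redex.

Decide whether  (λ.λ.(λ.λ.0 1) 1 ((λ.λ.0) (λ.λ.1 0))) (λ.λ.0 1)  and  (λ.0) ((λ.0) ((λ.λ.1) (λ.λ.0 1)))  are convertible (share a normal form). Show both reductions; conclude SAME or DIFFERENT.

Term A:
  start: (λ.λ.(λ.λ.0 1) 1 ((λ.λ.0) (λ.λ.1 0))) (λ.λ.0 1)
  →1  λ.(λ.λ.0 1) (λ.λ.0 1) ((λ.λ.0) (λ.λ.1 0))
  →2  λ.(λ.0 (λ.λ.0 1)) ((λ.λ.0) (λ.λ.1 0))
  →3  λ.(λ.λ.0) (λ.λ.1 0) (λ.λ.0 1)
  →4  λ.(λ.0) (λ.λ.0 1)
  →5  λ.λ.λ.0 1

Term B:
  start: (λ.0) ((λ.0) ((λ.λ.1) (λ.λ.0 1)))
  →1  (λ.0) ((λ.λ.1) (λ.λ.0 1))
  →2  (λ.λ.1) (λ.λ.0 1)
  →3  λ.λ.λ.0 1

Answer: SAME — A ⇓ λ.λ.λ.0 1, B ⇓ λ.λ.λ.0 1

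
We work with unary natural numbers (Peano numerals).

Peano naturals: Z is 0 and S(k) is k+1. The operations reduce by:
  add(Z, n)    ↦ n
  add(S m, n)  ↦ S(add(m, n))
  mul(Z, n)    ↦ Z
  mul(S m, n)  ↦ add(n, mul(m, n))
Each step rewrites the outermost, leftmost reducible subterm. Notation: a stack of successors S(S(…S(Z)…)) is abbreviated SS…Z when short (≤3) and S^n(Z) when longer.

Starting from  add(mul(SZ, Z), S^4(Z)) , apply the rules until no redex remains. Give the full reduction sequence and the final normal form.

  start: add(mul(SZ, Z), S^4(Z))
  [1] add(add(Z, mul(Z, Z)), S^4(Z))
  [2] add(mul(Z, Z), S^4(Z))
  [3] add(Z, S^4(Z))
  [4] S^4(Z)

Answer: normal form = S^4(Z)  (in 4 steps)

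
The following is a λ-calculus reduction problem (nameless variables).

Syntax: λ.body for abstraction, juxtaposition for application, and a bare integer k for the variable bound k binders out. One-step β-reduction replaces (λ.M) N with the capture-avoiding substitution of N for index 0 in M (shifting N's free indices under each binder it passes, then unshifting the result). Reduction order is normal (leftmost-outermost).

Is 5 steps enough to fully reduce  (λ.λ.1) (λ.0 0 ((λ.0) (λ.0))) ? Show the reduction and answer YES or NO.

  start: (λ.λ.1) (λ.0 0 ((λ.0) (λ.0)))
  [1] λ.λ.0 0 ((λ.0) (λ.0))
  [2] λ.λ.0 0 (λ.0)

Answer: YES — reaches normal form λ.λ.0 0 (λ.0) in 2 ≤ 5 steps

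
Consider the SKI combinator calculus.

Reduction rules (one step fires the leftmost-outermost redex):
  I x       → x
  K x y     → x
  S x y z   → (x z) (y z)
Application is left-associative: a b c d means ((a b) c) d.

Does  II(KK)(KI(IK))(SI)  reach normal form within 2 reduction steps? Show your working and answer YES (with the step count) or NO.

  start: II(KK)(KI(IK))(SI)
  step 1: I(KK)(KI(IK))(SI)
  step 2: KK(KI(IK))(SI)

Answer: NO — after 2 steps the term is KK(KI(IK))(SI), not yet normal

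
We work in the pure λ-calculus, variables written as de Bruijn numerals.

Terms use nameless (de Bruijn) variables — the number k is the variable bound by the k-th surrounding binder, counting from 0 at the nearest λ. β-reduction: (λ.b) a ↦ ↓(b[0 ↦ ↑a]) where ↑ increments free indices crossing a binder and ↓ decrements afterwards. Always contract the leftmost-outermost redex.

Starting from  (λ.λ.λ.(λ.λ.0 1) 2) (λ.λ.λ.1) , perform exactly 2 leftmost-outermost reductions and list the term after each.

Answer: after 2 steps: λ.λ.λ.0 (λ.λ.λ.1)

Reduction:
  start: (λ.λ.λ.(λ.λ.0 1) 2) (λ.λ.λ.1)
  →1  λ.λ.(λ.λ.0 1) (λ.λ.λ.1)
  →2  λ.λ.λ.0 (λ.λ.λ.1)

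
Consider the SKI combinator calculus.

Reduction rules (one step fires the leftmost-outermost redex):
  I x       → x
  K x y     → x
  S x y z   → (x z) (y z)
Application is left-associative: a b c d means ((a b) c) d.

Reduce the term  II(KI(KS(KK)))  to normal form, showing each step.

  start: II(KI(KS(KK)))
  →1  I(KI(KS(KK)))
  →2  KI(KS(KK))
  →3  I

Answer: normal form = I  (in 3 steps)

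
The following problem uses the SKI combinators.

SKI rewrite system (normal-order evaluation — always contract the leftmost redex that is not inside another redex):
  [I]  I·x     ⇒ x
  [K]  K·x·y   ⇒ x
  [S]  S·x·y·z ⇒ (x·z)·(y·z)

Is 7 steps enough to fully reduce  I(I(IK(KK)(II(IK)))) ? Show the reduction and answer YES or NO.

  start: I(I(IK(KK)(II(IK))))
  step 1: I(IK(KK)(II(IK)))
  step 2: IK(KK)(II(IK))
  step 3: K(KK)(II(IK))
  step 4: KK

Answer: YES — reaches normal form KK in 4 ≤ 7 steps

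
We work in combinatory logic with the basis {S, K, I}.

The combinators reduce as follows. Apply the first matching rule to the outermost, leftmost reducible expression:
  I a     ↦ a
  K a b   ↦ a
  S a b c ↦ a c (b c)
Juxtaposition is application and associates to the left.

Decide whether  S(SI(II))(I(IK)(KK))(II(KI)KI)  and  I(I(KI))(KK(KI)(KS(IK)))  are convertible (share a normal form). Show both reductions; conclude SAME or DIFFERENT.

Answer: DIFFERENT — A ⇓ KK, B ⇓ I

Derivation:
Term A:
  start: S(SI(II))(I(IK)(KK))(II(KI)KI)
  step 1: SI(II)(II(KI)KI)(I(IK)(KK)(II(KI)KI))
  step 2: I(II(KI)KI)(II(II(KI)KI))(I(IK)(KK)(II(KI)KI))
  step 3: II(KI)KI(II(II(KI)KI))(I(IK)(KK)(II(KI)KI))
  step 4: I(KI)KI(II(II(KI)KI))(I(IK)(KK)(II(KI)KI))
  step 5: KIKI(II(II(KI)KI))(I(IK)(KK)(II(KI)KI))
  step 6: II(II(II(KI)KI))(I(IK)(KK)(II(KI)KI))
  step 7: I(II(II(KI)KI))(I(IK)(KK)(II(KI)KI))
  step 8: II(II(KI)KI)(I(IK)(KK)(II(KI)KI))
  step 9: I(II(KI)KI)(I(IK)(KK)(II(KI)KI))
  step 10: II(KI)KI(I(IK)(KK)(II(KI)KI))
  step 11: I(KI)KI(I(IK)(KK)(II(KI)KI))
  step 12: KIKI(I(IK)(KK)(II(KI)KI))
  step 13: II(I(IK)(KK)(II(KI)KI))
  step 14: I(I(IK)(KK)(II(KI)KI))
  step 15: I(IK)(KK)(II(KI)KI)
  step 16: IK(KK)(II(KI)KI)
  step 17: K(KK)(II(KI)KI)
  step 18: KK

Term B:
  start: I(I(KI))(KK(KI)(KS(IK)))
  step 1: I(KI)(KK(KI)(KS(IK)))
  step 2: KI(KK(KI)(KS(IK)))
  step 3: I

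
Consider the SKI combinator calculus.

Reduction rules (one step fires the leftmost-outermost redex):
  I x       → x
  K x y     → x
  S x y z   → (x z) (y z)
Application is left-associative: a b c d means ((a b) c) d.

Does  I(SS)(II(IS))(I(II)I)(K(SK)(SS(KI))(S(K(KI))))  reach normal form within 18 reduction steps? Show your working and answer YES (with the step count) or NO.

Answer: YES — reaches normal form SI(SK(S(K(KI)))) in 17 ≤ 18 steps

Reduction:
  start: I(SS)(II(IS))(I(II)I)(K(SK)(SS(KI))(S(K(KI))))
  [1] SS(II(IS))(I(II)I)(K(SK)(SS(KI))(S(K(KI))))
  [2] S(I(II)I)(II(IS)(I(II)I))(K(SK)(SS(KI))(S(K(KI))))
  [3] I(II)I(K(SK)(SS(KI))(S(K(KI))))(II(IS)(I(II)I)(K(SK)(SS(KI))(S(K(KI)))))
  [4] III(K(SK)(SS(KI))(S(K(KI))))(II(IS)(I(II)I)(K(SK)(SS(KI))(S(K(KI)))))
  [5] II(K(SK)(SS(KI))(S(K(KI))))(II(IS)(I(II)I)(K(SK)(SS(KI))(S(K(KI)))))
  [6] I(K(SK)(SS(KI))(S(K(KI))))(II(IS)(I(II)I)(K(SK)(SS(KI))(S(K(KI)))))
  [7] K(SK)(SS(KI))(S(K(KI)))(II(IS)(I(II)I)(K(SK)(SS(KI))(S(K(KI)))))
  [8] SK(S(K(KI)))(II(IS)(I(II)I)(K(SK)(SS(KI))(S(K(KI)))))
  [9] K(II(IS)(I(II)I)(K(SK)(SS(KI))(S(K(KI)))))(S(K(KI))(II(IS)(I(II)I)(K(SK)(SS(KI))(S(K(KI))))))
  [10] II(IS)(I(II)I)(K(SK)(SS(KI))(S(K(KI))))
  [11] I(IS)(I(II)I)(K(SK)(SS(KI))(S(K(KI))))
  [12] IS(I(II)I)(K(SK)(SS(KI))(S(K(KI))))
  [13] S(I(II)I)(K(SK)(SS(KI))(S(K(KI))))
  [14] S(III)(K(SK)(SS(KI))(S(K(KI))))
  [15] S(II)(K(SK)(SS(KI))(S(K(KI))))
  [16] SI(K(SK)(SS(KI))(S(K(KI))))
  [17] SI(SK(S(K(KI))))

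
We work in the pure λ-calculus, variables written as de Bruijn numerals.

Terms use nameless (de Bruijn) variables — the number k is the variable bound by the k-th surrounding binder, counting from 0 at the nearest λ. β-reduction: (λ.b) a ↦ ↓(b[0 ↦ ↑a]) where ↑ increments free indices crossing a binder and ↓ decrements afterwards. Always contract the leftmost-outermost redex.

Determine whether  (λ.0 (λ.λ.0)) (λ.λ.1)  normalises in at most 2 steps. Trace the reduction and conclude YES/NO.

Answer: YES — reaches normal form λ.λ.λ.0 in 2 ≤ 2 steps

Reduction:
  start: (λ.0 (λ.λ.0)) (λ.λ.1)
  step 1: (λ.λ.1) (λ.λ.0)
  step 2: λ.λ.λ.0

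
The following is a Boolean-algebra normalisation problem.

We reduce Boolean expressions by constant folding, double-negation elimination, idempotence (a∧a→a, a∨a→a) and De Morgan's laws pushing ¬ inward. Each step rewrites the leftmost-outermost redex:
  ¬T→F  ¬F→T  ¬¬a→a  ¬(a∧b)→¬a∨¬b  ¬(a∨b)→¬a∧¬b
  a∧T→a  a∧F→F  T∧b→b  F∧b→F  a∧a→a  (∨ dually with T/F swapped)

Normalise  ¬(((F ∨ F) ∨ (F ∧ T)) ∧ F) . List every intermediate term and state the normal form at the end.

Answer: normal form = T  (in 10 steps)

Reduction:
  start: ¬(((F ∨ F) ∨ (F ∧ T)) ∧ F)
  [1] ¬((F ∨ F) ∨ (F ∧ T)) ∨ ¬F
  [2] (¬(F ∨ F) ∧ ¬(F ∧ T)) ∨ ¬F
  [3] ((¬F ∧ ¬F) ∧ ¬(F ∧ T)) ∨ ¬F
  [4] (¬F ∧ ¬(F ∧ T)) ∨ ¬F
  [5] (T ∧ ¬(F ∧ T)) ∨ ¬F
  [6] ¬(F ∧ T) ∨ ¬F
  [7] (¬F ∨ ¬T) ∨ ¬F
  [8] (T ∨ ¬T) ∨ ¬F
  [9] T ∨ ¬F
  [10] T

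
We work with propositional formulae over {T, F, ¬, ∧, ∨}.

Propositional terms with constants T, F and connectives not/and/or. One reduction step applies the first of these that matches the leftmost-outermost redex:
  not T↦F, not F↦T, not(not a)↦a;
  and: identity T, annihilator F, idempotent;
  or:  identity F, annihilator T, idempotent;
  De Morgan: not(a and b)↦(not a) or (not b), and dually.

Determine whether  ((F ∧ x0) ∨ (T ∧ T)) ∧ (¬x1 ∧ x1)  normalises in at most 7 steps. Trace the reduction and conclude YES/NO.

  start: ((F ∧ x0) ∨ (T ∧ T)) ∧ (¬x1 ∧ x1)
  [1] (F ∨ (T ∧ T)) ∧ (¬x1 ∧ x1)
  [2] (T ∧ T) ∧ (¬x1 ∧ x1)
  [3] T ∧ (¬x1 ∧ x1)
  [4] ¬x1 ∧ x1

Answer: YES — reaches normal form ¬x1 ∧ x1 in 4 ≤ 7 steps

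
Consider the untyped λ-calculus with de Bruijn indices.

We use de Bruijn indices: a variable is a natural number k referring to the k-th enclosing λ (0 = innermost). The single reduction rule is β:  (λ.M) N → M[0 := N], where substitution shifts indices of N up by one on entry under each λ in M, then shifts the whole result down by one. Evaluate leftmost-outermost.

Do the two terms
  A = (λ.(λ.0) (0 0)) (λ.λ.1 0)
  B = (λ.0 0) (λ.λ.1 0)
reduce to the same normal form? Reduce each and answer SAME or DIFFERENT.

Answer: SAME — A ⇓ λ.λ.1 0, B ⇓ λ.λ.1 0

Working:
Term A:
  start: (λ.(λ.0) (0 0)) (λ.λ.1 0)
  →1  (λ.0) ((λ.λ.1 0) (λ.λ.1 0))
  →2  (λ.λ.1 0) (λ.λ.1 0)
  →3  λ.(λ.λ.1 0) 0
  →4  λ.λ.1 0

Term B:
  start: (λ.0 0) (λ.λ.1 0)
  →1  (λ.λ.1 0) (λ.λ.1 0)
  →2  λ.(λ.λ.1 0) 0
  →3  λ.λ.1 0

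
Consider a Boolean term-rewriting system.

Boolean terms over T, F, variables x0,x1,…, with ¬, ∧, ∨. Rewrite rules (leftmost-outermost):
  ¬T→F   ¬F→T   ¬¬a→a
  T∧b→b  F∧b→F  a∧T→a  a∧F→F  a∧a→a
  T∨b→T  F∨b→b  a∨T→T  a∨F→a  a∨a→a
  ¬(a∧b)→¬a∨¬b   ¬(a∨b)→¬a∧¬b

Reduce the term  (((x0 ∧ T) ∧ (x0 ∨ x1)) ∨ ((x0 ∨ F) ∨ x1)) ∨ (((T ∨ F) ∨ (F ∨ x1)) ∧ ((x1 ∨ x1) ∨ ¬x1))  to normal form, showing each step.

  start: (((x0 ∧ T) ∧ (x0 ∨ x1)) ∨ ((x0 ∨ F) ∨ x1)) ∨ (((T ∨ F) ∨ (F ∨ x1)) ∧ ((x1 ∨ x1) ∨ ¬x1))
  [1] ((x0 ∧ (x0 ∨ x1)) ∨ ((x0 ∨ F) ∨ x1)) ∨ (((T ∨ F) ∨ (F ∨ x1)) ∧ ((x1 ∨ x1) ∨ ¬x1))
  [2] ((x0 ∧ (x0 ∨ x1)) ∨ (x0 ∨ x1)) ∨ (((T ∨ F) ∨ (F ∨ x1)) ∧ ((x1 ∨ x1) ∨ ¬x1))
  [3] ((x0 ∧ (x0 ∨ x1)) ∨ (x0 ∨ x1)) ∨ ((T ∨ (F ∨ x1)) ∧ ((x1 ∨ x1) ∨ ¬x1))
  [4] ((x0 ∧ (x0 ∨ x1)) ∨ (x0 ∨ x1)) ∨ (T ∧ ((x1 ∨ x1) ∨ ¬x1))
  [5] ((x0 ∧ (x0 ∨ x1)) ∨ (x0 ∨ x1)) ∨ ((x1 ∨ x1) ∨ ¬x1)
  [6] ((x0 ∧ (x0 ∨ x1)) ∨ (x0 ∨ x1)) ∨ (x1 ∨ ¬x1)

Answer: normal form = ((x0 ∧ (x0 ∨ x1)) ∨ (x0 ∨ x1)) ∨ (x1 ∨ ¬x1)  (in 6 steps)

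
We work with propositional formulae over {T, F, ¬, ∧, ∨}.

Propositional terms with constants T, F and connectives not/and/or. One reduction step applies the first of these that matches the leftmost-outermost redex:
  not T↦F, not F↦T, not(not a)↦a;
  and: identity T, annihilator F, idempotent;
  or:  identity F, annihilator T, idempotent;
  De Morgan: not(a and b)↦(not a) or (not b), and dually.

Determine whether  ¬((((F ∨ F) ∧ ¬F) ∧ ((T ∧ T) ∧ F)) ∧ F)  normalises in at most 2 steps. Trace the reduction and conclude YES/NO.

  start: ¬((((F ∨ F) ∧ ¬F) ∧ ((T ∧ T) ∧ F)) ∧ F)
  →1  ¬(((F ∨ F) ∧ ¬F) ∧ ((T ∧ T) ∧ F)) ∨ ¬F
  →2  (¬((F ∨ F) ∧ ¬F) ∨ ¬((T ∧ T) ∧ F)) ∨ ¬F

Answer: NO — after 2 steps the term is (¬((F ∨ F) ∧ ¬F) ∨ ¬((T ∧ T) ∧ F)) ∨ ¬F, not yet normal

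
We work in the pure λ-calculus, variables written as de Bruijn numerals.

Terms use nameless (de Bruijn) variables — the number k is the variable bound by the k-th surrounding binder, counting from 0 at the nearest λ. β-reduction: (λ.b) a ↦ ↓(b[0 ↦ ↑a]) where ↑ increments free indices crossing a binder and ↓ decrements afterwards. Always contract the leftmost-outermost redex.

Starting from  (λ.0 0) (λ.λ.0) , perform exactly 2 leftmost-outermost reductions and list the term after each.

  start: (λ.0 0) (λ.λ.0)
  →1  (λ.λ.0) (λ.λ.0)
  →2  λ.0

Answer: after 2 steps: λ.0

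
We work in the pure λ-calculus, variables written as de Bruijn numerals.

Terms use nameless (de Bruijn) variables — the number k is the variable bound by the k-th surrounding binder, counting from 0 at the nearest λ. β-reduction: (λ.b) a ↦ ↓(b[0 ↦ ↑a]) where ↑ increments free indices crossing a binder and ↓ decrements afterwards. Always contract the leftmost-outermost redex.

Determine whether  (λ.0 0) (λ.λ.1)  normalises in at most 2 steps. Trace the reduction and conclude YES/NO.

  start: (λ.0 0) (λ.λ.1)
  step 1: (λ.λ.1) (λ.λ.1)
  step 2: λ.λ.λ.1

Answer: YES — reaches normal form λ.λ.λ.1 in 2 ≤ 2 steps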